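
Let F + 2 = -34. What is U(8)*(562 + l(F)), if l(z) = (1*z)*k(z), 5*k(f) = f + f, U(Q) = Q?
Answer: 43216/5 ≈ 8643.2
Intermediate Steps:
k(f) = 2*f/5 (k(f) = (f + f)/5 = (2*f)/5 = 2*f/5)
F = -36 (F = -2 - 34 = -36)
l(z) = 2*z²/5 (l(z) = (1*z)*(2*z/5) = z*(2*z/5) = 2*z²/5)
U(8)*(562 + l(F)) = 8*(562 + (⅖)*(-36)²) = 8*(562 + (⅖)*1296) = 8*(562 + 2592/5) = 8*(5402/5) = 43216/5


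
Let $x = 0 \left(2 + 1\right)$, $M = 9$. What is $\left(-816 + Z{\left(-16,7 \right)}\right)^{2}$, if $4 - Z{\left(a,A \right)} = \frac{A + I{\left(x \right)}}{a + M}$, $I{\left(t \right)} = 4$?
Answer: $\frac{32182929}{49} \approx 6.5679 \cdot 10^{5}$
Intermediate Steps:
$x = 0$ ($x = 0 \cdot 3 = 0$)
$Z{\left(a,A \right)} = 4 - \frac{4 + A}{9 + a}$ ($Z{\left(a,A \right)} = 4 - \frac{A + 4}{a + 9} = 4 - \frac{4 + A}{9 + a}$)
$\left(-816 + Z{\left(-16,7 \right)}\right)^{2} = \left(-816 + \frac{32 - 7 + 4 \left(-16\right)}{9 - 16}\right)^{2} = \left(-816 + \frac{32 - 7 - 64}{-7}\right)^{2} = \left(-816 - - \frac{39}{7}\right)^{2} = \left(-816 + \frac{39}{7}\right)^{2} = \left(- \frac{5673}{7}\right)^{2} = \frac{32182929}{49}$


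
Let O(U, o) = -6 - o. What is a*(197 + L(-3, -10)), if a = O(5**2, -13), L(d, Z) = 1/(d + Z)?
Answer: 17920/13 ≈ 1378.5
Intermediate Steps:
L(d, Z) = 1/(Z + d)
a = 7 (a = -6 - 1*(-13) = -6 + 13 = 7)
a*(197 + L(-3, -10)) = 7*(197 + 1/(-10 - 3)) = 7*(197 + 1/(-13)) = 7*(197 - 1/13) = 7*(2560/13) = 17920/13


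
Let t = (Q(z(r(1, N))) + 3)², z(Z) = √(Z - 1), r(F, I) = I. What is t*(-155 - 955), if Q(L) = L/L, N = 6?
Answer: -17760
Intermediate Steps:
z(Z) = √(-1 + Z)
Q(L) = 1
t = 16 (t = (1 + 3)² = 4² = 16)
t*(-155 - 955) = 16*(-155 - 955) = 16*(-1110) = -17760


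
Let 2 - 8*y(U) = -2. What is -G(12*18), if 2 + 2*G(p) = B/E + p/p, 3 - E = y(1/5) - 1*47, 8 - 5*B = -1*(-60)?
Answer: 599/990 ≈ 0.60505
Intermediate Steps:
B = -52/5 (B = 8/5 - (-1)*(-60)/5 = 8/5 - ⅕*60 = 8/5 - 12 = -52/5 ≈ -10.400)
y(U) = ½ (y(U) = ¼ - ⅛*(-2) = ¼ + ¼ = ½)
E = 99/2 (E = 3 - (½ - 1*47) = 3 - (½ - 47) = 3 - 1*(-93/2) = 3 + 93/2 = 99/2 ≈ 49.500)
G(p) = -599/990 (G(p) = -1 + (-52/(5*99/2) + p/p)/2 = -1 + (-52/5*2/99 + 1)/2 = -1 + (-104/495 + 1)/2 = -1 + (½)*(391/495) = -1 + 391/990 = -599/990)
-G(12*18) = -1*(-599/990) = 599/990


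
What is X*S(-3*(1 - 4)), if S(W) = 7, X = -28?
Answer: -196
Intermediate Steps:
X*S(-3*(1 - 4)) = -28*7 = -196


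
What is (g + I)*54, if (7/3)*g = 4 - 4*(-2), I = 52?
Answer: 21600/7 ≈ 3085.7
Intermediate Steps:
g = 36/7 (g = 3*(4 - 4*(-2))/7 = 3*(4 + 8)/7 = (3/7)*12 = 36/7 ≈ 5.1429)
(g + I)*54 = (36/7 + 52)*54 = (400/7)*54 = 21600/7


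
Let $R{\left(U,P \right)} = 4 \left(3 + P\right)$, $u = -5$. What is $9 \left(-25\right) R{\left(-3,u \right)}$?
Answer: $1800$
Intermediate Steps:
$R{\left(U,P \right)} = 12 + 4 P$
$9 \left(-25\right) R{\left(-3,u \right)} = 9 \left(-25\right) \left(12 + 4 \left(-5\right)\right) = - 225 \left(12 - 20\right) = \left(-225\right) \left(-8\right) = 1800$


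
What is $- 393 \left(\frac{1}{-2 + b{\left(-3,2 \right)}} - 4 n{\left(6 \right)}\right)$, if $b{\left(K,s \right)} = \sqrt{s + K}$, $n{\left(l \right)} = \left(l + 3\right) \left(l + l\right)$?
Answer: $\frac{849666}{5} + \frac{393 i}{5} \approx 1.6993 \cdot 10^{5} + 78.6 i$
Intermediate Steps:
$n{\left(l \right)} = 2 l \left(3 + l\right)$ ($n{\left(l \right)} = \left(3 + l\right) 2 l = 2 l \left(3 + l\right)$)
$b{\left(K,s \right)} = \sqrt{K + s}$
$- 393 \left(\frac{1}{-2 + b{\left(-3,2 \right)}} - 4 n{\left(6 \right)}\right) = - 393 \left(\frac{1}{-2 + \sqrt{-3 + 2}} - 4 \cdot 2 \cdot 6 \left(3 + 6\right)\right) = - 393 \left(\frac{1}{-2 + \sqrt{-1}} - 4 \cdot 2 \cdot 6 \cdot 9\right) = - 393 \left(\frac{1}{-2 + i} - 432\right) = - 393 \left(\frac{-2 - i}{5} - 432\right) = - 393 \left(-432 + \frac{-2 - i}{5}\right) = 169776 - \frac{393 \left(-2 - i\right)}{5}$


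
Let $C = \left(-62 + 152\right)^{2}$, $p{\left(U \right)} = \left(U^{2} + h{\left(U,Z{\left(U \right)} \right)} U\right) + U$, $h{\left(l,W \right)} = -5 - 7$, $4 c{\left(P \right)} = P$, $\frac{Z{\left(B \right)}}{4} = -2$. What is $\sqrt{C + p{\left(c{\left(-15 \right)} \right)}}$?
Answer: $\frac{\sqrt{130485}}{4} \approx 90.307$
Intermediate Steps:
$Z{\left(B \right)} = -8$ ($Z{\left(B \right)} = 4 \left(-2\right) = -8$)
$c{\left(P \right)} = \frac{P}{4}$
$h{\left(l,W \right)} = -12$ ($h{\left(l,W \right)} = -5 - 7 = -12$)
$p{\left(U \right)} = U^{2} - 11 U$ ($p{\left(U \right)} = \left(U^{2} - 12 U\right) + U = U^{2} - 11 U$)
$C = 8100$ ($C = 90^{2} = 8100$)
$\sqrt{C + p{\left(c{\left(-15 \right)} \right)}} = \sqrt{8100 + \frac{1}{4} \left(-15\right) \left(-11 + \frac{1}{4} \left(-15\right)\right)} = \sqrt{8100 - \frac{15 \left(-11 - \frac{15}{4}\right)}{4}} = \sqrt{8100 - - \frac{885}{16}} = \sqrt{8100 + \frac{885}{16}} = \sqrt{\frac{130485}{16}} = \frac{\sqrt{130485}}{4}$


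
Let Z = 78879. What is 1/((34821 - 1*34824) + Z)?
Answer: 1/78876 ≈ 1.2678e-5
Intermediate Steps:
1/((34821 - 1*34824) + Z) = 1/((34821 - 1*34824) + 78879) = 1/((34821 - 34824) + 78879) = 1/(-3 + 78879) = 1/78876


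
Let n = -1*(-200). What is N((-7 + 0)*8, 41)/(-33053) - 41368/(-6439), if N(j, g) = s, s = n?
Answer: 1366048704/212828267 ≈ 6.4185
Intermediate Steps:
n = 200
s = 200
N(j, g) = 200
N((-7 + 0)*8, 41)/(-33053) - 41368/(-6439) = 200/(-33053) - 41368/(-6439) = 200*(-1/33053) - 41368*(-1/6439) = -200/33053 + 41368/6439 = 1366048704/212828267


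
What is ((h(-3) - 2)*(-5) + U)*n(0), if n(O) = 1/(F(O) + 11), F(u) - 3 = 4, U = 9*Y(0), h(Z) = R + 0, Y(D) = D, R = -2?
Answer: 10/9 ≈ 1.1111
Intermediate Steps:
h(Z) = -2 (h(Z) = -2 + 0 = -2)
U = 0 (U = 9*0 = 0)
F(u) = 7 (F(u) = 3 + 4 = 7)
n(O) = 1/18 (n(O) = 1/(7 + 11) = 1/18)
((h(-3) - 2)*(-5) + U)*n(0) = ((-2 - 2)*(-5) + 0)*(1/18) = (-4*(-5) + 0)*(1/18) = (20 + 0)*(1/18) = 20*(1/18) = 10/9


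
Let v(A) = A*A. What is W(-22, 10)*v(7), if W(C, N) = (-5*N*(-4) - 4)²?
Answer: 1882384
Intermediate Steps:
v(A) = A²
W(C, N) = (-4 + 20*N)² (W(C, N) = (20*N - 4)² = (-4 + 20*N)²)
W(-22, 10)*v(7) = (16*(-1 + 5*10)²)*7² = (16*(-1 + 50)²)*49 = (16*49²)*49 = (16*2401)*49 = 38416*49 = 1882384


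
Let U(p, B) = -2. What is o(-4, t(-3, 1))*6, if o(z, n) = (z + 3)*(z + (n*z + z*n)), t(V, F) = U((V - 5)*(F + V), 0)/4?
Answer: 0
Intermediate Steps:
t(V, F) = -1/2 (t(V, F) = -2/4 = -2*1/4 = -1/2)
o(z, n) = (3 + z)*(z + 2*n*z) (o(z, n) = (3 + z)*(z + (n*z + n*z)) = (3 + z)*(z + 2*n*z))
o(-4, t(-3, 1))*6 = -4*(3 - 4 + 6*(-1/2) + 2*(-1/2)*(-4))*6 = -4*(3 - 4 - 3 + 4)*6 = -4*0*6 = 0*6 = 0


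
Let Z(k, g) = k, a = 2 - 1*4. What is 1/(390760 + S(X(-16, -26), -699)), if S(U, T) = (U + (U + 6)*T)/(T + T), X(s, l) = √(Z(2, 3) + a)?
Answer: 1/390763 ≈ 2.5591e-6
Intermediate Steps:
a = -2 (a = 2 - 4 = -2)
X(s, l) = 0 (X(s, l) = √(2 - 2) = √0 = 0)
S(U, T) = (U + T*(6 + U))/(2*T) (S(U, T) = (U + (6 + U)*T)/((2*T)) = (U + T*(6 + U))*(1/(2*T)) = (U + T*(6 + U))/(2*T))
1/(390760 + S(X(-16, -26), -699)) = 1/(390760 + (½)*(0 - 699*(6 + 0))/(-699)) = 1/(390760 + (½)*(-1/699)*(0 - 699*6)) = 1/(390760 + (½)*(-1/699)*(0 - 4194)) = 1/(390760 + (½)*(-1/699)*(-4194)) = 1/(390760 + 3) = 1/390763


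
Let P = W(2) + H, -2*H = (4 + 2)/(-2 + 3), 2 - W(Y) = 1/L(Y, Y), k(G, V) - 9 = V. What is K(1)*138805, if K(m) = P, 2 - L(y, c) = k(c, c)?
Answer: -1110440/9 ≈ -1.2338e+5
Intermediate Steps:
k(G, V) = 9 + V
L(y, c) = -7 - c (L(y, c) = 2 - (9 + c) = 2 + (-9 - c) = -7 - c)
W(Y) = 2 - 1/(-7 - Y)
H = -3 (H = -(4 + 2)/(2*(-2 + 3)) = -3/1 = -3 ≈ -3.0000)
P = -8/9 (P = (15 + 2*2)/(7 + 2) - 3 = (15 + 4)/9 - 3 = (⅑)*19 - 3 = 19/9 - 3 = -8/9 ≈ -0.88889)
K(m) = -8/9
K(1)*138805 = -8/9*138805 = -1110440/9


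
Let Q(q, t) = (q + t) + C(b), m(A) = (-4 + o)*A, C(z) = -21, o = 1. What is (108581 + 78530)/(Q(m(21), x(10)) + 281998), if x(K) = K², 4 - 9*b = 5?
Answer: 187111/282014 ≈ 0.66348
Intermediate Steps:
b = -⅑ (b = 4/9 - ⅑*5 = 4/9 - 5/9 = -⅑ ≈ -0.11111)
m(A) = -3*A (m(A) = (-4 + 1)*A = -3*A)
Q(q, t) = -21 + q + t (Q(q, t) = (q + t) - 21 = -21 + q + t)
(108581 + 78530)/(Q(m(21), x(10)) + 281998) = (108581 + 78530)/((-21 - 3*21 + 10²) + 281998) = 187111/((-21 - 63 + 100) + 281998) = 187111/(16 + 281998) = 187111/282014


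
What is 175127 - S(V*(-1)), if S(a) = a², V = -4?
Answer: 175111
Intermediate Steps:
175127 - S(V*(-1)) = 175127 - (-4*(-1))² = 175127 - 1*4² = 175127 - 1*16 = 175127 - 16 = 175111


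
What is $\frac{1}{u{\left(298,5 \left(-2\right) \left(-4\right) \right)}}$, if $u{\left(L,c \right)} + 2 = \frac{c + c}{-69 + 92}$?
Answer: $\frac{23}{34} \approx 0.67647$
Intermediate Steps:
$u{\left(L,c \right)} = -2 + \frac{2 c}{23}$ ($u{\left(L,c \right)} = -2 + \frac{c + c}{-69 + 92} = -2 + \frac{2 c}{23}$)
$\frac{1}{u{\left(298,5 \left(-2\right) \left(-4\right) \right)}} = \frac{1}{-2 + \frac{2 \cdot 5 \left(-2\right) \left(-4\right)}{23}} = \frac{1}{-2 + \frac{2 \left(\left(-10\right) \left(-4\right)\right)}{23}} = \frac{1}{-2 + \frac{2}{23} \cdot 40} = \frac{1}{-2 + \frac{80}{23}} = \frac{1}{\frac{34}{23}} = \frac{23}{34}$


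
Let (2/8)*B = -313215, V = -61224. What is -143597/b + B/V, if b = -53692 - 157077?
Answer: 22737969339/1075343438 ≈ 21.145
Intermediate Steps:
b = -210769
B = -1252860 (B = 4*(-313215) = -1252860)
-143597/b + B/V = -143597/(-210769) - 1252860/(-61224) = -143597*(-1/210769) - 1252860*(-1/61224) = 143597/210769 + 104405/5102 = 22737969339/1075343438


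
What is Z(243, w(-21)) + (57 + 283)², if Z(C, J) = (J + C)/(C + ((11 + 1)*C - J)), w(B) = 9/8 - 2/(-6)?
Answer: 8760289467/75781 ≈ 1.1560e+5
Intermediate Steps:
w(B) = 35/24 (w(B) = 9*(⅛) - 2*(-⅙) = 9/8 + ⅓ = 35/24)
Z(C, J) = (C + J)/(-J + 13*C) (Z(C, J) = (C + J)/(C + (12*C - J)) = (C + J)/(C + (-J + 12*C)) = (C + J)/(-J + 13*C))
Z(243, w(-21)) + (57 + 283)² = (243 + 35/24)/(-1*35/24 + 13*243) + (57 + 283)² = (5867/24)/(-35/24 + 3159) + 340² = (5867/24)/(75781/24) + 115600 = (24/75781)*(5867/24) + 115600 = 5867/75781 + 115600 = 8760289467/75781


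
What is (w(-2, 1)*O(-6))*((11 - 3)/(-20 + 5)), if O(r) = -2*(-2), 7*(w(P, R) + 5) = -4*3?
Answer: 1504/105 ≈ 14.324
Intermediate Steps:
w(P, R) = -47/7 (w(P, R) = -5 + (-4*3)/7 = -5 + (⅐)*(-12) = -5 - 12/7 = -47/7)
O(r) = 4
(w(-2, 1)*O(-6))*((11 - 3)/(-20 + 5)) = (-47/7*4)*((11 - 3)/(-20 + 5)) = -1504/(7*(-15)) = -1504*(-1)/(7*15) = -188/7*(-8/15) = 1504/105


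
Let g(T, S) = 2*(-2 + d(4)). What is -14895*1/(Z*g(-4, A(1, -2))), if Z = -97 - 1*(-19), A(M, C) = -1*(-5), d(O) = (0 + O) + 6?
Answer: 4965/416 ≈ 11.935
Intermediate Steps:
d(O) = 6 + O (d(O) = O + 6 = 6 + O)
A(M, C) = 5
g(T, S) = 16 (g(T, S) = 2*(-2 + (6 + 4)) = 2*(-2 + 10) = 2*8 = 16)
Z = -78 (Z = -97 + 19 = -78)
-14895*1/(Z*g(-4, A(1, -2))) = -14895/(16*(-78)) = -14895/(-1248) = -14895*(-1/1248) = 4965/416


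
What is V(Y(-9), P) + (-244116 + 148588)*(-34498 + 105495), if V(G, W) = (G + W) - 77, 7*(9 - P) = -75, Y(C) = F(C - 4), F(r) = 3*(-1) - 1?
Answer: -47475410341/7 ≈ -6.7822e+9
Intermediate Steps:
F(r) = -4 (F(r) = -3 - 1 = -4)
Y(C) = -4
P = 138/7 (P = 9 - ⅐*(-75) = 9 + 75/7 = 138/7 ≈ 19.714)
V(G, W) = -77 + G + W
V(Y(-9), P) + (-244116 + 148588)*(-34498 + 105495) = (-77 - 4 + 138/7) + (-244116 + 148588)*(-34498 + 105495) = -429/7 - 95528*70997 = -429/7 - 6782201416 = -47475410341/7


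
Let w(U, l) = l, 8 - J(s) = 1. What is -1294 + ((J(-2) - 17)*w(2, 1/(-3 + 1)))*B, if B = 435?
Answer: 881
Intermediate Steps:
J(s) = 7 (J(s) = 8 - 1*1 = 8 - 1 = 7)
-1294 + ((J(-2) - 17)*w(2, 1/(-3 + 1)))*B = -1294 + ((7 - 17)/(-3 + 1))*435 = -1294 - 10/(-2)*435 = -1294 - 10*(-1/2)*435 = -1294 + 5*435 = -1294 + 2175 = 881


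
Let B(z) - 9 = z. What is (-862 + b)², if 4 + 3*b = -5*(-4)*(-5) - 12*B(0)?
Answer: 7828804/9 ≈ 8.6987e+5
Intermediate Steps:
B(z) = 9 + z
b = -212/3 (b = -4/3 + (-5*(-4)*(-5) - 12*(9 + 0))/3 = -4/3 + (20*(-5) - 12*9)/3 = -4/3 + (-100 - 108)/3 = -4/3 + (⅓)*(-208) = -4/3 - 208/3 = -212/3 ≈ -70.667)
(-862 + b)² = (-862 - 212/3)² = (-2798/3)² = 7828804/9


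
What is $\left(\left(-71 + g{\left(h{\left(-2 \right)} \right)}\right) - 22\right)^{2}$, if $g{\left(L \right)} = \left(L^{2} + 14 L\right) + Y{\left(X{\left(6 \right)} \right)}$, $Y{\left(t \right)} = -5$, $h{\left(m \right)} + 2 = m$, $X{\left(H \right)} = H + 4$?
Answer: $19044$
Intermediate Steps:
$X{\left(H \right)} = 4 + H$
$h{\left(m \right)} = -2 + m$
$g{\left(L \right)} = -5 + L^{2} + 14 L$ ($g{\left(L \right)} = \left(L^{2} + 14 L\right) - 5 = -5 + L^{2} + 14 L$)
$\left(\left(-71 + g{\left(h{\left(-2 \right)} \right)}\right) - 22\right)^{2} = \left(\left(-71 + \left(-5 + \left(-2 - 2\right)^{2} + 14 \left(-2 - 2\right)\right)\right) - 22\right)^{2} = \left(\left(-71 + \left(-5 + \left(-4\right)^{2} + 14 \left(-4\right)\right)\right) - 22\right)^{2} = \left(\left(-71 - 45\right) - 22\right)^{2} = \left(-116 - 22\right)^{2} = \left(-138\right)^{2} = 19044$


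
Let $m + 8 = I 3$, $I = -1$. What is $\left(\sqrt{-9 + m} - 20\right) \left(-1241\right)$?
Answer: $24820 - 2482 i \sqrt{5} \approx 24820.0 - 5549.9 i$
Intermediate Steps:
$m = -11$ ($m = -8 - 3 = -11$)
$\left(\sqrt{-9 + m} - 20\right) \left(-1241\right) = \left(\sqrt{-9 - 11} - 20\right) \left(-1241\right) = \left(\sqrt{-20} - 20\right) \left(-1241\right) = \left(2 i \sqrt{5} - 20\right) \left(-1241\right) = \left(-20 + 2 i \sqrt{5}\right) \left(-1241\right) = 24820 - 2482 i \sqrt{5}$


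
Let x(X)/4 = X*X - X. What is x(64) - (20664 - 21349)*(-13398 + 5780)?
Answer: -5202202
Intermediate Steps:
x(X) = -4*X + 4*X² (x(X) = 4*(X*X - X) = 4*(X² - X) = -4*X + 4*X²)
x(64) - (20664 - 21349)*(-13398 + 5780) = 4*64*(-1 + 64) - (20664 - 21349)*(-13398 + 5780) = 4*64*63 - (-685)*(-7618) = 16128 - 1*5218330 = 16128 - 5218330 = -5202202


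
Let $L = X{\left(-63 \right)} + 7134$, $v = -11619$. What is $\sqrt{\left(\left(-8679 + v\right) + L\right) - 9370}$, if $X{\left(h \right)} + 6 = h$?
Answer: $i \sqrt{22603} \approx 150.34 i$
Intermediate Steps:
$X{\left(h \right)} = -6 + h$
$L = 7065$ ($L = \left(-6 - 63\right) + 7134 = -69 + 7134 = 7065$)
$\sqrt{\left(\left(-8679 + v\right) + L\right) - 9370} = \sqrt{\left(\left(-8679 - 11619\right) + 7065\right) - 9370} = \sqrt{\left(-20298 + 7065\right) - 9370} = \sqrt{-13233 - 9370} = \sqrt{-22603} = i \sqrt{22603}$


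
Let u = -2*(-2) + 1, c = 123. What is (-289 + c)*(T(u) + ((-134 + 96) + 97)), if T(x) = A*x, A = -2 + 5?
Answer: -12284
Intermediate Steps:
u = 5 (u = 4 + 1 = 5)
A = 3
T(x) = 3*x
(-289 + c)*(T(u) + ((-134 + 96) + 97)) = (-289 + 123)*(3*5 + ((-134 + 96) + 97)) = -166*(15 + (-38 + 97)) = -166*(15 + 59) = -166*74 = -12284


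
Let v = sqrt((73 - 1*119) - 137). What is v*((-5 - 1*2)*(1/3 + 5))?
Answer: -112*I*sqrt(183)/3 ≈ -505.04*I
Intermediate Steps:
v = I*sqrt(183) (v = sqrt((73 - 119) - 137) = sqrt(-46 - 137) = sqrt(-183) = I*sqrt(183) ≈ 13.528*I)
v*((-5 - 1*2)*(1/3 + 5)) = (I*sqrt(183))*((-5 - 1*2)*(1/3 + 5)) = (I*sqrt(183))*((-5 - 2)*(1/3 + 5)) = (I*sqrt(183))*(-7*16/3) = (I*sqrt(183))*(-112/3) = -112*I*sqrt(183)/3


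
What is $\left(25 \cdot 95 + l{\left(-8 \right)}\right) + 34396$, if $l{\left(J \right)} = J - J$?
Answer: $36771$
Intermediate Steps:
$l{\left(J \right)} = 0$
$\left(25 \cdot 95 + l{\left(-8 \right)}\right) + 34396 = \left(25 \cdot 95 + 0\right) + 34396 = \left(2375 + 0\right) + 34396 = 2375 + 34396 = 36771$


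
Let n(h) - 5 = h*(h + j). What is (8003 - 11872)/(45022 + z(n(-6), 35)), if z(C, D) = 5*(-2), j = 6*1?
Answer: -3869/45012 ≈ -0.085955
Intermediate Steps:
j = 6
n(h) = 5 + h*(6 + h) (n(h) = 5 + h*(h + 6) = 5 + h*(6 + h))
z(C, D) = -10
(8003 - 11872)/(45022 + z(n(-6), 35)) = (8003 - 11872)/(45022 - 10) = -3869/45012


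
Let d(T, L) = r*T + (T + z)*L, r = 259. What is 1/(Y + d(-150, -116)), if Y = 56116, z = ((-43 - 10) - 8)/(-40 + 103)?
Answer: 63/2191034 ≈ 2.8754e-5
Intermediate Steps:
z = -61/63 (z = (-53 - 8)/63 = -61*1/63 = -61/63 ≈ -0.96825)
d(T, L) = 259*T + L*(-61/63 + T) (d(T, L) = 259*T + (T - 61/63)*L = 259*T + (-61/63 + T)*L = 259*T + L*(-61/63 + T))
1/(Y + d(-150, -116)) = 1/(56116 + (259*(-150) - 61/63*(-116) - 116*(-150))) = 1/(56116 + (-38850 + 7076/63 + 17400)) = 1/(56116 - 1344274/63) = 1/(2191034/63) = 63/2191034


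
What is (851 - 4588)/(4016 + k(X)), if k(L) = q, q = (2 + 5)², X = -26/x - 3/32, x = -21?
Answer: -3737/4065 ≈ -0.91931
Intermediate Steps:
X = 769/672 (X = -26/(-21) - 3/32 = -26*(-1/21) - 3*1/32 = 26/21 - 3/32 = 769/672 ≈ 1.1443)
q = 49 (q = 7² = 49)
k(L) = 49
(851 - 4588)/(4016 + k(X)) = (851 - 4588)/(4016 + 49) = -3737/4065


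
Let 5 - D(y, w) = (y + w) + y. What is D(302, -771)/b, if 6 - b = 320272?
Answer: -86/160133 ≈ -0.00053705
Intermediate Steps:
D(y, w) = 5 - w - 2*y (D(y, w) = 5 - ((y + w) + y) = 5 - ((w + y) + y) = 5 - (w + 2*y) = 5 + (-w - 2*y) = 5 - w - 2*y)
b = -320266 (b = 6 - 1*320272 = 6 - 320272 = -320266)
D(302, -771)/b = (5 - 1*(-771) - 2*302)/(-320266) = (5 + 771 - 604)*(-1/320266) = 172*(-1/320266) = -86/160133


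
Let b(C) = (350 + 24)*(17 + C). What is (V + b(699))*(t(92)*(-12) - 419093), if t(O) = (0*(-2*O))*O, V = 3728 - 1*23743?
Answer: -103838253517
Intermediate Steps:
V = -20015 (V = 3728 - 23743 = -20015)
b(C) = 6358 + 374*C (b(C) = 374*(17 + C) = 6358 + 374*C)
t(O) = 0 (t(O) = 0*O = 0)
(V + b(699))*(t(92)*(-12) - 419093) = (-20015 + (6358 + 374*699))*(0*(-12) - 419093) = (-20015 + (6358 + 261426))*(0 - 419093) = (-20015 + 267784)*(-419093) = 247769*(-419093) = -103838253517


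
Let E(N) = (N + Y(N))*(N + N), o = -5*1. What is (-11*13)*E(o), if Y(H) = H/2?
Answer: -10725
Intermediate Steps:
Y(H) = H/2 (Y(H) = H*(1/2) = H/2)
o = -5
E(N) = 3*N**2 (E(N) = (N + N/2)*(N + N) = (3*N/2)*(2*N) = 3*N**2)
(-11*13)*E(o) = (-11*13)*(3*(-5)**2) = -429*25 = -143*75 = -10725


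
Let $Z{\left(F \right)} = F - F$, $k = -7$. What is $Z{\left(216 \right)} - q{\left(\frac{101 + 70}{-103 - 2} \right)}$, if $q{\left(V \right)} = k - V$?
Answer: $\frac{188}{35} \approx 5.3714$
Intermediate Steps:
$Z{\left(F \right)} = 0$
$q{\left(V \right)} = -7 - V$
$Z{\left(216 \right)} - q{\left(\frac{101 + 70}{-103 - 2} \right)} = 0 - \left(-7 - \frac{101 + 70}{-103 - 2}\right) = 0 - \left(-7 - \frac{171}{-105}\right) = 0 - \left(-7 - 171 \left(- \frac{1}{105}\right)\right) = 0 - \left(-7 - - \frac{57}{35}\right) = 0 - \left(-7 + \frac{57}{35}\right) = 0 - - \frac{188}{35} = 0 + \frac{188}{35} = \frac{188}{35}$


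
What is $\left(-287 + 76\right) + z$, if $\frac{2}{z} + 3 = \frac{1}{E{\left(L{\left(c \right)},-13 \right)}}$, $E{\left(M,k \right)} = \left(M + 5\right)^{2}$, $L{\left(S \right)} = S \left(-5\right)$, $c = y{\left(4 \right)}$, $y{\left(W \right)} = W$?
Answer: $- \frac{71332}{337} \approx -211.67$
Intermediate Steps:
$c = 4$
$L{\left(S \right)} = - 5 S$
$E{\left(M,k \right)} = \left(5 + M\right)^{2}$
$z = - \frac{225}{337}$ ($z = \frac{2}{-3 + \frac{1}{\left(5 - 20\right)^{2}}} = \frac{2}{-3 + \frac{1}{\left(-15\right)^{2}}} = \frac{2}{-3 + \frac{1}{225}} = \frac{2}{- \frac{674}{225}} = 2 \left(- \frac{225}{674}\right) = - \frac{225}{337} \approx -0.66766$)
$\left(-287 + 76\right) + z = \left(-287 + 76\right) - \frac{225}{337} = -211 - \frac{225}{337} = - \frac{71332}{337}$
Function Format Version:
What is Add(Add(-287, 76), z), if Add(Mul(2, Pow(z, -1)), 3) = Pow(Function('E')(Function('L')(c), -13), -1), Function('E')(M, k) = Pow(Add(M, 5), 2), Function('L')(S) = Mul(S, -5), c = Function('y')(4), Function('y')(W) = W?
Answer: Rational(-71332, 337) ≈ -211.67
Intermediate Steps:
c = 4
Function('L')(S) = Mul(-5, S)
Function('E')(M, k) = Pow(Add(5, M), 2)
z = Rational(-225, 337) (z = Mul(2, Pow(Add(-3, Pow(Pow(Add(5, Mul(-5, 4)), 2), -1)), -1)) = Mul(2, Pow(Add(-3, Pow(Pow(Add(5, -20), 2), -1)), -1)) = Mul(2, Pow(Add(-3, Pow(Pow(-15, 2), -1)), -1)) = Mul(2, Pow(Add(-3, Pow(225, -1)), -1)) = Mul(2, Pow(Add(-3, Rational(1, 225)), -1)) = Mul(2, Pow(Rational(-674, 225), -1)) = Mul(2, Rational(-225, 674)) = Rational(-225, 337) ≈ -0.66766)
Add(Add(-287, 76), z) = Add(Add(-287, 76), Rational(-225, 337)) = Add(-211, Rational(-225, 337)) = Rational(-71332, 337)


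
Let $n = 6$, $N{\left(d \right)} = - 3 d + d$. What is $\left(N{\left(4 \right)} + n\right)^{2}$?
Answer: $4$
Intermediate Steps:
$N{\left(d \right)} = - 2 d$
$\left(N{\left(4 \right)} + n\right)^{2} = \left(\left(-2\right) 4 + 6\right)^{2} = \left(-8 + 6\right)^{2} = \left(-2\right)^{2} = 4$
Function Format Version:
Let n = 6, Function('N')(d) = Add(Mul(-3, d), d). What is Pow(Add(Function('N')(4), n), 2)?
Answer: 4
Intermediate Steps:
Function('N')(d) = Mul(-2, d)
Pow(Add(Function('N')(4), n), 2) = Pow(Add(Mul(-2, 4), 6), 2) = Pow(Add(-8, 6), 2) = Pow(-2, 2) = 4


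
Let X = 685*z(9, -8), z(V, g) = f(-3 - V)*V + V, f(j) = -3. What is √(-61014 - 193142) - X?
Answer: 12330 + 2*I*√63539 ≈ 12330.0 + 504.14*I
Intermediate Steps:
z(V, g) = -2*V (z(V, g) = -3*V + V = -2*V)
X = -12330 (X = 685*(-2*9) = 685*(-18) = -12330)
√(-61014 - 193142) - X = √(-61014 - 193142) - 1*(-12330) = √(-254156) + 12330 = 2*I*√63539 + 12330 = 12330 + 2*I*√63539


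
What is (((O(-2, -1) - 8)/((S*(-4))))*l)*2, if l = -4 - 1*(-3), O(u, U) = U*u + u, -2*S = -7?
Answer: -8/7 ≈ -1.1429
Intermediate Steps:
S = 7/2 (S = -½*(-7) = 7/2 ≈ 3.5000)
O(u, U) = u + U*u
l = -1 (l = -4 + 3 = -1)
(((O(-2, -1) - 8)/((S*(-4))))*l)*2 = (((-2*(1 - 1) - 8)/(((7/2)*(-4))))*(-1))*2 = (((-2*0 - 8)/(-14))*(-1))*2 = (((0 - 8)*(-1/14))*(-1))*2 = (-8*(-1/14)*(-1))*2 = ((4/7)*(-1))*2 = -4/7*2 = -8/7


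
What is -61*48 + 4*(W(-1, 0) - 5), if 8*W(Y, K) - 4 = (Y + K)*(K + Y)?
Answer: -5891/2 ≈ -2945.5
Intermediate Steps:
W(Y, K) = ½ + (K + Y)²/8 (W(Y, K) = ½ + ((Y + K)*(K + Y))/8 = ½ + ((K + Y)*(K + Y))/8 = ½ + (K + Y)²/8)
-61*48 + 4*(W(-1, 0) - 5) = -61*48 + 4*((½ + (0 - 1)²/8) - 5) = -2928 + 4*((½ + (⅛)*(-1)²) - 5) = -2928 + 4*((½ + (⅛)*1) - 5) = -2928 + 4*((½ + ⅛) - 5) = -2928 + 4*(5/8 - 5) = -2928 + 4*(-35/8) = -2928 - 35/2 = -5891/2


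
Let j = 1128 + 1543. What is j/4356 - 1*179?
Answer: -777053/4356 ≈ -178.39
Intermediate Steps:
j = 2671
j/4356 - 1*179 = 2671/4356 - 1*179 = 2671*(1/4356) - 179 = 2671/4356 - 179 = -777053/4356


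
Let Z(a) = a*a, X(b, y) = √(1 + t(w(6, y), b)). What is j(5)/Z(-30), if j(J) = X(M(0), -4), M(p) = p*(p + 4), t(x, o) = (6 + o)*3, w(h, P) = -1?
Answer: √19/900 ≈ 0.0048432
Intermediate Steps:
t(x, o) = 18 + 3*o
M(p) = p*(4 + p)
X(b, y) = √(19 + 3*b) (X(b, y) = √(1 + (18 + 3*b)) = √(19 + 3*b))
j(J) = √19 (j(J) = √(19 + 3*(0*(4 + 0))) = √(19 + 3*(0*4)) = √(19 + 3*0) = √(19 + 0) = √19)
Z(a) = a²
j(5)/Z(-30) = √19/((-30)²) = √19/900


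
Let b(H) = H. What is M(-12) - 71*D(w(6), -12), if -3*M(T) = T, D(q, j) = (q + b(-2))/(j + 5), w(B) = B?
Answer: 312/7 ≈ 44.571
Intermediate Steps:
D(q, j) = (-2 + q)/(5 + j) (D(q, j) = (q - 2)/(j + 5) = (-2 + q)/(5 + j))
M(T) = -T/3
M(-12) - 71*D(w(6), -12) = -1/3*(-12) - 71*(-2 + 6)/(5 - 12) = 4 - 71*4/(-7) = 4 - (-71)*4/7 = 4 - 71*(-4/7) = 4 + 284/7 = 312/7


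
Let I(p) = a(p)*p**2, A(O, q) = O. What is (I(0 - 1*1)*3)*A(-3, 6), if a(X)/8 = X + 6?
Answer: -360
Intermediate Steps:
a(X) = 48 + 8*X (a(X) = 8*(X + 6) = 8*(6 + X) = 48 + 8*X)
I(p) = p**2*(48 + 8*p) (I(p) = (48 + 8*p)*p**2 = p**2*(48 + 8*p))
(I(0 - 1*1)*3)*A(-3, 6) = ((8*(0 - 1*1)**2*(6 + (0 - 1*1)))*3)*(-3) = ((8*(0 - 1)**2*(6 + (0 - 1)))*3)*(-3) = ((8*(-1)**2*(6 - 1))*3)*(-3) = ((8*1*5)*3)*(-3) = (40*3)*(-3) = 120*(-3) = -360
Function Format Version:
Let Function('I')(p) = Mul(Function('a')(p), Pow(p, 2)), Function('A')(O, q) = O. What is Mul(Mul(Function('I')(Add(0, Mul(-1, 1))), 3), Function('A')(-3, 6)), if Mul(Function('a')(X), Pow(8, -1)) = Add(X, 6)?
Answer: -360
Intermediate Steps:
Function('a')(X) = Add(48, Mul(8, X)) (Function('a')(X) = Mul(8, Add(X, 6)) = Mul(8, Add(6, X)) = Add(48, Mul(8, X)))
Function('I')(p) = Mul(Pow(p, 2), Add(48, Mul(8, p))) (Function('I')(p) = Mul(Add(48, Mul(8, p)), Pow(p, 2)) = Mul(Pow(p, 2), Add(48, Mul(8, p))))
Mul(Mul(Function('I')(Add(0, Mul(-1, 1))), 3), Function('A')(-3, 6)) = Mul(Mul(Mul(8, Pow(Add(0, Mul(-1, 1)), 2), Add(6, Add(0, Mul(-1, 1)))), 3), -3) = Mul(Mul(Mul(8, Pow(Add(0, -1), 2), Add(6, Add(0, -1))), 3), -3) = Mul(Mul(Mul(8, Pow(-1, 2), Add(6, -1)), 3), -3) = Mul(Mul(Mul(8, 1, 5), 3), -3) = Mul(Mul(40, 3), -3) = Mul(120, -3) = -360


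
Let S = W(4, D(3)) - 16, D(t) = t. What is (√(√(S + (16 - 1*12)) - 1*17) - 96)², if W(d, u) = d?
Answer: (96 - √(-17 + 2*I*√2))² ≈ 9133.4 - 791.52*I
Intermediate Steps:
S = -12 (S = 4 - 16 = -12)
(√(√(S + (16 - 1*12)) - 1*17) - 96)² = (√(√(-12 + (16 - 1*12)) - 1*17) - 96)² = (√(√(-12 + (16 - 12)) - 17) - 96)² = (√(√(-12 + 4) - 17) - 96)² = (√(√(-8) - 17) - 96)² = (√(2*I*√2 - 17) - 96)² = (√(-17 + 2*I*√2) - 96)² = (-96 + √(-17 + 2*I*√2))²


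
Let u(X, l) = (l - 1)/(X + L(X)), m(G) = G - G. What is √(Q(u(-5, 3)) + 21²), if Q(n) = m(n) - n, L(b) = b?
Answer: √11030/5 ≈ 21.005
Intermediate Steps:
m(G) = 0
u(X, l) = (-1 + l)/(2*X) (u(X, l) = (l - 1)/(X + X) = (-1 + l)/((2*X)) = (-1 + l)*(1/(2*X)) = (-1 + l)/(2*X))
Q(n) = -n (Q(n) = 0 - n = -n)
√(Q(u(-5, 3)) + 21²) = √(-(-1 + 3)/(2*(-5)) + 21²) = √(-(-1)*2/(2*5) + 441) = √(-1*(-⅕) + 441) = √(⅕ + 441) = √(2206/5) = √11030/5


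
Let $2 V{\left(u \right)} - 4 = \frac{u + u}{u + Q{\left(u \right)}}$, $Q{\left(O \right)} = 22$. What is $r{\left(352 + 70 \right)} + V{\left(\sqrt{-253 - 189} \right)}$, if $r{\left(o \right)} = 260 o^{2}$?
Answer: $\frac{21437753067}{463} + \frac{11 i \sqrt{442}}{463} \approx 4.6302 \cdot 10^{7} + 0.49949 i$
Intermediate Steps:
$V{\left(u \right)} = 2 + \frac{u}{22 + u}$ ($V{\left(u \right)} = 2 + \frac{\left(u + u\right) \frac{1}{u + 22}}{2} = 2 + \frac{2 u \frac{1}{22 + u}}{2} = 2 + \frac{u}{22 + u}$)
$r{\left(352 + 70 \right)} + V{\left(\sqrt{-253 - 189} \right)} = 260 \left(352 + 70\right)^{2} + \frac{44 + 3 \sqrt{-253 - 189}}{22 + \sqrt{-253 - 189}} = 260 \cdot 422^{2} + \frac{44 + 3 \sqrt{-442}}{22 + \sqrt{-442}} = 260 \cdot 178084 + \frac{44 + 3 i \sqrt{442}}{22 + i \sqrt{442}} = 46301840 + \frac{44 + 3 i \sqrt{442}}{22 + i \sqrt{442}}$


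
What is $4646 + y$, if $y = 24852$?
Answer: $29498$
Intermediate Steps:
$4646 + y = 4646 + 24852 = 29498$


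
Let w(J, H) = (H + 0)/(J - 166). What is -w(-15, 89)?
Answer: 89/181 ≈ 0.49171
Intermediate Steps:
w(J, H) = H/(-166 + J)
-w(-15, 89) = -89/(-166 - 15) = -89/(-181) = -89*(-1)/181 = -1*(-89/181) = 89/181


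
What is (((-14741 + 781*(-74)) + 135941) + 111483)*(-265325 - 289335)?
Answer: -97003932740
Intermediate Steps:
(((-14741 + 781*(-74)) + 135941) + 111483)*(-265325 - 289335) = (((-14741 - 57794) + 135941) + 111483)*(-554660) = ((-72535 + 135941) + 111483)*(-554660) = (63406 + 111483)*(-554660) = 174889*(-554660) = -97003932740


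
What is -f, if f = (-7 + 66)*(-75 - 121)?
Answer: 11564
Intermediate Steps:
f = -11564 (f = 59*(-196) = -11564)
-f = -1*(-11564) = 11564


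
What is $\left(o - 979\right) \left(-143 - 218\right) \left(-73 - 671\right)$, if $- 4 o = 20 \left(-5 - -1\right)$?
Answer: $-257572056$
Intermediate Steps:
$o = 20$ ($o = - \frac{20 \left(-5 - -1\right)}{4} = - \frac{20 \left(-5 + 1\right)}{4} = - \frac{20 \left(-4\right)}{4} = \left(- \frac{1}{4}\right) \left(-80\right) = 20$)
$\left(o - 979\right) \left(-143 - 218\right) \left(-73 - 671\right) = \left(20 - 979\right) \left(-143 - 218\right) \left(-73 - 671\right) = - 959 \left(\left(-361\right) \left(-744\right)\right) = \left(-959\right) 268584 = -257572056$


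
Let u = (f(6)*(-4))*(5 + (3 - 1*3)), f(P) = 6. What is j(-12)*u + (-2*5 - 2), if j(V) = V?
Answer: 1428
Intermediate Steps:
u = -120 (u = (6*(-4))*(5 + (3 - 1*3)) = -24*(5 + (3 - 3)) = -24*(5 + 0) = -24*5 = -120)
j(-12)*u + (-2*5 - 2) = -12*(-120) + (-2*5 - 2) = 1440 + (-10 - 2) = 1440 - 12 = 1428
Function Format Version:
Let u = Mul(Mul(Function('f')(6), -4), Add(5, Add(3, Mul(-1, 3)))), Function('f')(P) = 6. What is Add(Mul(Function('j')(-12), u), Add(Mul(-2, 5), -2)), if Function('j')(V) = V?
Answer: 1428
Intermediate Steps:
u = -120 (u = Mul(Mul(6, -4), Add(5, Add(3, Mul(-1, 3)))) = Mul(-24, Add(5, Add(3, -3))) = Mul(-24, Add(5, 0)) = Mul(-24, 5) = -120)
Add(Mul(Function('j')(-12), u), Add(Mul(-2, 5), -2)) = Add(Mul(-12, -120), Add(Mul(-2, 5), -2)) = Add(1440, Add(-10, -2)) = Add(1440, -12) = 1428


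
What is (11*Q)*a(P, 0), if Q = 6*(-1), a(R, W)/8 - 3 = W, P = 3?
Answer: -1584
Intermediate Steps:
a(R, W) = 24 + 8*W
Q = -6
(11*Q)*a(P, 0) = (11*(-6))*(24 + 8*0) = -66*(24 + 0) = -66*24 = -1584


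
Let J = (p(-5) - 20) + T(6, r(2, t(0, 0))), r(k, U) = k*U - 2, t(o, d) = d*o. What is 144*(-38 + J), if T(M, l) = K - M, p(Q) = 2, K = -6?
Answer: -9792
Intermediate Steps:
r(k, U) = -2 + U*k (r(k, U) = U*k - 2 = -2 + U*k)
T(M, l) = -6 - M
J = -30 (J = (2 - 20) + (-6 - 1*6) = -18 + (-6 - 6) = -18 - 12 = -30)
144*(-38 + J) = 144*(-38 - 30) = 144*(-68) = -9792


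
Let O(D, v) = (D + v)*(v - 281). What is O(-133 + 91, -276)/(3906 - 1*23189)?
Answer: -177126/19283 ≈ -9.1856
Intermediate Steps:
O(D, v) = (-281 + v)*(D + v) (O(D, v) = (D + v)*(-281 + v) = (-281 + v)*(D + v))
O(-133 + 91, -276)/(3906 - 1*23189) = ((-276)**2 - 281*(-133 + 91) - 281*(-276) + (-133 + 91)*(-276))/(3906 - 1*23189) = (76176 - 281*(-42) + 77556 - 42*(-276))/(3906 - 23189) = (76176 + 11802 + 77556 + 11592)/(-19283) = 177126*(-1/19283) = -177126/19283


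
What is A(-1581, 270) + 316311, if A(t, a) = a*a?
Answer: 389211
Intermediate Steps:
A(t, a) = a²
A(-1581, 270) + 316311 = 270² + 316311 = 72900 + 316311 = 389211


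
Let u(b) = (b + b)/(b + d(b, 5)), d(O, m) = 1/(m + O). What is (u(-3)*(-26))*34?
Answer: -10608/5 ≈ -2121.6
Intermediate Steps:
d(O, m) = 1/(O + m)
u(b) = 2*b/(b + 1/(5 + b)) (u(b) = (b + b)/(b + 1/(b + 5)) = (2*b)/(b + 1/(5 + b)) = 2*b/(b + 1/(5 + b)))
(u(-3)*(-26))*34 = ((2*(-3)*(5 - 3)/(1 - 3*(5 - 3)))*(-26))*34 = ((2*(-3)*2/(1 - 3*2))*(-26))*34 = ((2*(-3)*2/(1 - 6))*(-26))*34 = ((2*(-3)*2/(-5))*(-26))*34 = ((2*(-3)*(-⅕)*2)*(-26))*34 = ((12/5)*(-26))*34 = -312/5*34 = -10608/5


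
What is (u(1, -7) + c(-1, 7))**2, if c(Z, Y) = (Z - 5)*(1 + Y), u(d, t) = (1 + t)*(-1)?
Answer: 1764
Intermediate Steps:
u(d, t) = -1 - t
c(Z, Y) = (1 + Y)*(-5 + Z) (c(Z, Y) = (-5 + Z)*(1 + Y) = (1 + Y)*(-5 + Z))
(u(1, -7) + c(-1, 7))**2 = ((-1 - 1*(-7)) + (-5 - 1 - 5*7 + 7*(-1)))**2 = ((-1 + 7) + (-5 - 1 - 35 - 7))**2 = (6 - 48)**2 = (-42)**2 = 1764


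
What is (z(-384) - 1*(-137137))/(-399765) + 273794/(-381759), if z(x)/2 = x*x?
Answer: -91463950867/50871295545 ≈ -1.7979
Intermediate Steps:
z(x) = 2*x² (z(x) = 2*(x*x) = 2*x²)
(z(-384) - 1*(-137137))/(-399765) + 273794/(-381759) = (2*(-384)² - 1*(-137137))/(-399765) + 273794/(-381759) = (2*147456 + 137137)*(-1/399765) + 273794*(-1/381759) = (294912 + 137137)*(-1/399765) - 273794/381759 = 432049*(-1/399765) - 273794/381759 = -432049/399765 - 273794/381759 = -91463950867/50871295545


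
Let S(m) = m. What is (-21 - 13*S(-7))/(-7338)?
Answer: -35/3669 ≈ -0.0095394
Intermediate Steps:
(-21 - 13*S(-7))/(-7338) = (-21 - 13*(-7))/(-7338) = (-21 + 91)*(-1/7338) = 70*(-1/7338) = -35/3669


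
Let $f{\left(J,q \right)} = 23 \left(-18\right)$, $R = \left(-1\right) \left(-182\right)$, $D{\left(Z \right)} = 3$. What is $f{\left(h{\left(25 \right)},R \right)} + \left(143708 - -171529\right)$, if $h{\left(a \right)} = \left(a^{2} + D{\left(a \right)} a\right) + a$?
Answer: $314823$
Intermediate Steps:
$R = 182$
$h{\left(a \right)} = a^{2} + 4 a$ ($h{\left(a \right)} = \left(a^{2} + 3 a\right) + a = a^{2} + 4 a$)
$f{\left(J,q \right)} = -414$
$f{\left(h{\left(25 \right)},R \right)} + \left(143708 - -171529\right) = -414 + \left(143708 - -171529\right) = -414 + \left(143708 + 171529\right) = -414 + 315237 = 314823$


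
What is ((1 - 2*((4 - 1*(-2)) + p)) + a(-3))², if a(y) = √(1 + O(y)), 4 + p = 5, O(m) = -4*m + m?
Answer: (13 - √10)² ≈ 96.781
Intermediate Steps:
O(m) = -3*m
p = 1 (p = -4 + 5 = 1)
a(y) = √(1 - 3*y)
((1 - 2*((4 - 1*(-2)) + p)) + a(-3))² = ((1 - 2*((4 - 1*(-2)) + 1)) + √(1 - 3*(-3)))² = ((1 - 2*((4 + 2) + 1)) + √(1 + 9))² = ((1 - 2*(6 + 1)) + √10)² = ((1 - 2*7) + √10)² = ((1 - 14) + √10)² = (-13 + √10)²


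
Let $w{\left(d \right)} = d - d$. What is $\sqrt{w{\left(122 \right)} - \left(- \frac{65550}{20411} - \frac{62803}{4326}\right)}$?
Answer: $\frac{\sqrt{138225316905055338}}{88297986} \approx 4.2106$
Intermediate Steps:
$w{\left(d \right)} = 0$
$\sqrt{w{\left(122 \right)} - \left(- \frac{65550}{20411} - \frac{62803}{4326}\right)} = \sqrt{0 - \left(- \frac{65550}{20411} - \frac{62803}{4326}\right)} = \sqrt{0 - - \frac{1565441333}{88297986}} = \sqrt{0 + \left(\frac{62803}{4326} + \frac{65550}{20411}\right)} = \sqrt{0 + \frac{1565441333}{88297986}} = \sqrt{\frac{1565441333}{88297986}} = \frac{\sqrt{138225316905055338}}{88297986}$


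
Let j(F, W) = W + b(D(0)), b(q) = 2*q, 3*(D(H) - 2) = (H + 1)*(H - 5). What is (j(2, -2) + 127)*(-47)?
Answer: -17719/3 ≈ -5906.3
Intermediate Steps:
D(H) = 2 + (1 + H)*(-5 + H)/3 (D(H) = 2 + ((H + 1)*(H - 5))/3 = 2 + ((1 + H)*(-5 + H))/3 = 2 + (1 + H)*(-5 + H)/3)
j(F, W) = ⅔ + W (j(F, W) = W + 2*(⅓ - 4/3*0 + (⅓)*0²) = W + 2*(⅓ + 0 + (⅓)*0) = W + 2*(⅓ + 0 + 0) = W + 2*(⅓) = W + ⅔ = ⅔ + W)
(j(2, -2) + 127)*(-47) = ((⅔ - 2) + 127)*(-47) = (-4/3 + 127)*(-47) = (377/3)*(-47) = -17719/3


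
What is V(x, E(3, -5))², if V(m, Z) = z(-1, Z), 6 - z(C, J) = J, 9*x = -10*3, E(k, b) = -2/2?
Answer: 49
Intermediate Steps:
E(k, b) = -1 (E(k, b) = -2*½ = -1)
x = -10/3 (x = (-10*3)/9 = (⅑)*(-30) = -10/3 ≈ -3.3333)
z(C, J) = 6 - J
V(m, Z) = 6 - Z
V(x, E(3, -5))² = (6 - 1*(-1))² = (6 + 1)² = 7² = 49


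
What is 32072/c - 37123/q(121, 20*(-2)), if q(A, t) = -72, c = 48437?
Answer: 1800435935/3487464 ≈ 516.26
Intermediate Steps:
32072/c - 37123/q(121, 20*(-2)) = 32072/48437 - 37123/(-72) = 32072*(1/48437) - 37123*(-1/72) = 32072/48437 + 37123/72 = 1800435935/3487464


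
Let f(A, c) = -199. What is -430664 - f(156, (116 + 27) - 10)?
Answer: -430465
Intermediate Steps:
-430664 - f(156, (116 + 27) - 10) = -430664 - 1*(-199) = -430664 + 199 = -430465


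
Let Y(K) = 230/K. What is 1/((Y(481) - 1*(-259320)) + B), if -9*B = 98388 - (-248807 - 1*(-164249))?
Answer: 1443/344867108 ≈ 4.1842e-6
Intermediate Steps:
B = -60982/3 (B = -(98388 - (-248807 - 1*(-164249)))/9 = -(98388 - (-248807 + 164249))/9 = -(98388 - 1*(-84558))/9 = -(98388 + 84558)/9 = -1/9*182946 = -60982/3 ≈ -20327.)
1/((Y(481) - 1*(-259320)) + B) = 1/((230/481 - 1*(-259320)) - 60982/3) = 1/((230*(1/481) + 259320) - 60982/3) = 1/((230/481 + 259320) - 60982/3) = 1/(124733150/481 - 60982/3) = 1/(344867108/1443) = 1443/344867108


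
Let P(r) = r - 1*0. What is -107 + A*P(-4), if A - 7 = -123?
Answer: 357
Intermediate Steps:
A = -116 (A = 7 - 123 = -116)
P(r) = r (P(r) = r + 0 = r)
-107 + A*P(-4) = -107 - 116*(-4) = -107 + 464 = 357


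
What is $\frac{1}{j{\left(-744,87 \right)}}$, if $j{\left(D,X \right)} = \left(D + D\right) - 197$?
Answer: $- \frac{1}{1685} \approx -0.00059347$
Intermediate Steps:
$j{\left(D,X \right)} = -197 + 2 D$ ($j{\left(D,X \right)} = 2 D - 197 = -197 + 2 D$)
$\frac{1}{j{\left(-744,87 \right)}} = \frac{1}{-197 + 2 \left(-744\right)} = \frac{1}{-197 - 1488} = \frac{1}{-1685} = - \frac{1}{1685}$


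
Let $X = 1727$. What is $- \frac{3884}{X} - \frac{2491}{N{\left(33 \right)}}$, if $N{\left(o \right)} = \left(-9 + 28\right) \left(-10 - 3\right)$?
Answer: $\frac{3342609}{426569} \approx 7.836$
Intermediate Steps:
$N{\left(o \right)} = -247$ ($N{\left(o \right)} = 19 \left(-13\right) = -247$)
$- \frac{3884}{X} - \frac{2491}{N{\left(33 \right)}} = - \frac{3884}{1727} - \frac{2491}{-247} = \left(-3884\right) \frac{1}{1727} - - \frac{2491}{247} = - \frac{3884}{1727} + \frac{2491}{247} = \frac{3342609}{426569}$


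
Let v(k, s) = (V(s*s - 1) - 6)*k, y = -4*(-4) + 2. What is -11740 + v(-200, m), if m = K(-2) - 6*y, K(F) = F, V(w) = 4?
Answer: -11340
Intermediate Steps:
y = 18 (y = 16 + 2 = 18)
m = -110 (m = -2 - 6*18 = -2 - 108 = -110)
v(k, s) = -2*k (v(k, s) = (4 - 6)*k = -2*k)
-11740 + v(-200, m) = -11740 - 2*(-200) = -11740 + 400 = -11340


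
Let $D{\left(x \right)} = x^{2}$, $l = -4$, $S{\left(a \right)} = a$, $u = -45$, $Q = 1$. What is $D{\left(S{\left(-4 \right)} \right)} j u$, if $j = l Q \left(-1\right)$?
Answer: $-2880$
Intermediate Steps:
$j = 4$ ($j = \left(-4\right) 1 \left(-1\right) = \left(-4\right) \left(-1\right) = 4$)
$D{\left(S{\left(-4 \right)} \right)} j u = \left(-4\right)^{2} \cdot 4 \left(-45\right) = 16 \cdot 4 \left(-45\right) = 64 \left(-45\right) = -2880$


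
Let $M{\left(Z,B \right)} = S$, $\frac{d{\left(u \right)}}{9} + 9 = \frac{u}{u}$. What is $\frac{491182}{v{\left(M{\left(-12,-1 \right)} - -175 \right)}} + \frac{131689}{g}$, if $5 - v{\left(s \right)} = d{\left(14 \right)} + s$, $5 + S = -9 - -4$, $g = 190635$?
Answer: $- \frac{46812445969}{8387940} \approx -5580.9$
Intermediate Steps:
$d{\left(u \right)} = -72$ ($d{\left(u \right)} = -81 + 9 \frac{u}{u} = -81 + 9 \cdot 1 = -81 + 9 = -72$)
$S = -10$ ($S = -5 - 5 = -10$)
$M{\left(Z,B \right)} = -10$
$v{\left(s \right)} = 77 - s$ ($v{\left(s \right)} = 5 - \left(-72 + s\right) = 77 - s$)
$\frac{491182}{v{\left(M{\left(-12,-1 \right)} - -175 \right)}} + \frac{131689}{g} = \frac{491182}{77 - \left(-10 - -175\right)} + \frac{131689}{190635} = \frac{491182}{77 - \left(-10 + 175\right)} + 131689 \cdot \frac{1}{190635} = \frac{491182}{77 - 165} + \frac{131689}{190635} = \frac{491182}{-88} + \frac{131689}{190635} = 491182 \left(- \frac{1}{88}\right) + \frac{131689}{190635} = - \frac{245591}{44} + \frac{131689}{190635} = - \frac{46812445969}{8387940}$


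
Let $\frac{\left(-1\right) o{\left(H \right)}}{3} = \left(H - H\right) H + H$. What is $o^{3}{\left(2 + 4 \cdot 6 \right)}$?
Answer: $-474552$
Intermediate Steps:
$o{\left(H \right)} = - 3 H$ ($o{\left(H \right)} = - 3 \left(\left(H - H\right) H + H\right) = - 3 \left(0 H + H\right) = - 3 \left(0 + H\right) = - 3 H$)
$o^{3}{\left(2 + 4 \cdot 6 \right)} = \left(- 3 \left(2 + 4 \cdot 6\right)\right)^{3} = \left(- 3 \left(2 + 24\right)\right)^{3} = \left(\left(-3\right) 26\right)^{3} = \left(-78\right)^{3} = -474552$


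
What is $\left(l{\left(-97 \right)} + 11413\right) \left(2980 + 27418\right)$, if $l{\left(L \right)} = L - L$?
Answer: $346932374$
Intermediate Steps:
$l{\left(L \right)} = 0$
$\left(l{\left(-97 \right)} + 11413\right) \left(2980 + 27418\right) = \left(0 + 11413\right) \left(2980 + 27418\right) = 11413 \cdot 30398 = 346932374$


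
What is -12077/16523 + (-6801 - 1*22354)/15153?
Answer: -51133142/19259463 ≈ -2.6550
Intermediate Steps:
-12077/16523 + (-6801 - 1*22354)/15153 = -12077*1/16523 + (-6801 - 22354)*(1/15153) = -929/1271 - 29155*1/15153 = -929/1271 - 29155/15153 = -51133142/19259463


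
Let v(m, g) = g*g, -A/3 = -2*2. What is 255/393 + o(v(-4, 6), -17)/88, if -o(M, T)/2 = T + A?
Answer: 4395/5764 ≈ 0.76249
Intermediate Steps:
A = 12 (A = -(-6)*2 = -3*(-4) = 12)
v(m, g) = g²
o(M, T) = -24 - 2*T (o(M, T) = -2*(T + 12) = -2*(12 + T) = -24 - 2*T)
255/393 + o(v(-4, 6), -17)/88 = 255/393 + (-24 - 2*(-17))/88 = 255*(1/393) + (-24 + 34)*(1/88) = 85/131 + 10*(1/88) = 85/131 + 5/44 = 4395/5764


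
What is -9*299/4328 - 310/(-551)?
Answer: -141061/2384728 ≈ -0.059152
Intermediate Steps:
-9*299/4328 - 310/(-551) = -2691*1/4328 - 310*(-1/551) = -2691/4328 + 310/551 = -141061/2384728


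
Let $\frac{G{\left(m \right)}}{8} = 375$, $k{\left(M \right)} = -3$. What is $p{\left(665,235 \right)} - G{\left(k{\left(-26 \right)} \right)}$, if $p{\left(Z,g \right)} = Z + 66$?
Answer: $-2269$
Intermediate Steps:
$p{\left(Z,g \right)} = 66 + Z$
$G{\left(m \right)} = 3000$ ($G{\left(m \right)} = 8 \cdot 375 = 3000$)
$p{\left(665,235 \right)} - G{\left(k{\left(-26 \right)} \right)} = \left(66 + 665\right) - 3000 = 731 - 3000 = -2269$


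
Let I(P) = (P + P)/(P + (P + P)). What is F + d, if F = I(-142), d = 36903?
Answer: 110711/3 ≈ 36904.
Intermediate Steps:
I(P) = ⅔ (I(P) = (2*P)/(P + 2*P) = (2*P)/((3*P)) = (2*P)*(1/(3*P)) = ⅔)
F = ⅔ ≈ 0.66667
F + d = ⅔ + 36903 = 110711/3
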